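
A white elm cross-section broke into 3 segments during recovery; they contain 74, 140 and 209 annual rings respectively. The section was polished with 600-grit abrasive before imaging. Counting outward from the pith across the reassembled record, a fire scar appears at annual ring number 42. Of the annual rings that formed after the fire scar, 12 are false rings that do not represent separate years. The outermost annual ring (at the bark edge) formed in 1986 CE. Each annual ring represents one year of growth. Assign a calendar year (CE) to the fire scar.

1617 CE

Total annual rings = 74 + 140 + 209 = 423.
The fire scar sits at annual ring 42 from the pith, so 423 − 42 = 381 annual rings formed after it.
381 − 12 false = 369 true annual rings after the fire scar.
Counting back 369 years from 1986 CE places the fire scar in 1986 − 369 = 1617 CE.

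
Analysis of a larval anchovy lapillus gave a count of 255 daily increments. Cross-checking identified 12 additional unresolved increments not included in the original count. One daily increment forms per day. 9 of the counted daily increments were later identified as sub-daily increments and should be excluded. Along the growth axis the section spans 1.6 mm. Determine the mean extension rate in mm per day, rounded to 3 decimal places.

Adjusted count: 255 − 9 + 12 = 258 daily increments.
Mean rate = 1.6 mm / 258 days ≈ 0.006 mm per day.

0.006 mm per day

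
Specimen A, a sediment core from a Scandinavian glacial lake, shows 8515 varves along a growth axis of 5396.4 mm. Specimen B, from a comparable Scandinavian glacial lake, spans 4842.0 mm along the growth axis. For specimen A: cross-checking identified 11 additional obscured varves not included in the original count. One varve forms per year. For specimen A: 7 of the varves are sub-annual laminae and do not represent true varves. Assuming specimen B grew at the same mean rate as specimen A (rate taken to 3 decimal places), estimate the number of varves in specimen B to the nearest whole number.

7649 varves

Specimen A: after corrections the count is 8515 − 7 + 11 = 8519 varves.
A: Mean rate = 5396.4 mm / 8519 years ≈ 0.633 mm per year.
B spans 4842.0 / 0.633 = 7649.29 years ≈ 7649 varves.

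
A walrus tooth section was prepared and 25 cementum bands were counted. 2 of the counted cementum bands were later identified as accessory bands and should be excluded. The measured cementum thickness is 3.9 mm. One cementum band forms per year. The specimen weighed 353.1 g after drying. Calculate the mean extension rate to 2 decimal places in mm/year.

True cementum band count = 25 − 2 = 23.
Extension rate ≈ 3.9 / 23 = 0.17 mm/year.

0.17 mm/year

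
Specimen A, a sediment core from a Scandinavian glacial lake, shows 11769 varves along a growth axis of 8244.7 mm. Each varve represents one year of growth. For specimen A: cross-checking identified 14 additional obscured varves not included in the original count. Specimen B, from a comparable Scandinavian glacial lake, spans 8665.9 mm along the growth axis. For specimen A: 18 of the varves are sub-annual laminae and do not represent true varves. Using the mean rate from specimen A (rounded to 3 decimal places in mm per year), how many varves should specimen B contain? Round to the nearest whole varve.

Specimen A: adjusted count: 11769 − 18 + 14 = 11765 varves.
A: 8244.7 mm over 11765 years gives 8244.7 / 11765 ≈ 0.701 mm per year.
For B, 8665.9 / 0.701 = 12362.20 years ≈ 12362 varves.

12362 varves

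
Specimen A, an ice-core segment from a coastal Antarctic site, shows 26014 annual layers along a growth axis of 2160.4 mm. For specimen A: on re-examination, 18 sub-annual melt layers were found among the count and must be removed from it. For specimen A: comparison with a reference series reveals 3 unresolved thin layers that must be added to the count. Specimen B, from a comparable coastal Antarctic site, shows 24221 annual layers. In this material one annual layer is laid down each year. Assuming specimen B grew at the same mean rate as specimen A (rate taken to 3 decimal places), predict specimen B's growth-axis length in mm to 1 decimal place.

Specimen A: after corrections the count is 26014 − 18 + 3 = 25999 annual layers.
A: Mean rate = 2160.4 mm / 25999 years ≈ 0.083 mm/yr.
B's length ≈ 0.083 × 24221 = 2010.3 mm.

2010.3 mm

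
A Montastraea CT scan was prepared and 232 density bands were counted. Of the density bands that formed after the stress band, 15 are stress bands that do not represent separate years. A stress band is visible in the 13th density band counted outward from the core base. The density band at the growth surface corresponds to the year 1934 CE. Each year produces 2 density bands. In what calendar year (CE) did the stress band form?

1832 CE

The stress band sits at density band 13 from the core base, so 232 − 13 = 219 density bands formed after it.
Excluding 15 false density bands: 219 − 15 = 204.
204 density bands at 2 per year is 204 / 2 = 102 years.
1934 − 102 = 1832 CE.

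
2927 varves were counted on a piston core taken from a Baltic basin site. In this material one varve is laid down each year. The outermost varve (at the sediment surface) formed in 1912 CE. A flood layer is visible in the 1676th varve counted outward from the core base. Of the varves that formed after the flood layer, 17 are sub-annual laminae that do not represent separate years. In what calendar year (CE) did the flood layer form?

Between varve 1676 and the sediment surface there are 2927 − 1676 = 1251 varves.
1251 − 17 false = 1234 true varves after the flood layer.
1912 − 1234 = 678 CE.

678 CE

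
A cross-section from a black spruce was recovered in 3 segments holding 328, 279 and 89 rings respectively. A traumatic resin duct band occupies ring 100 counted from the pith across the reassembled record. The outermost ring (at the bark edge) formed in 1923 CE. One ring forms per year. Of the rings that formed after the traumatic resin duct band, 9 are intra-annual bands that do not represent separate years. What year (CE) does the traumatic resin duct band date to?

Total rings = 328 + 279 + 89 = 696.
Between ring 100 and the bark edge there are 696 − 100 = 596 rings.
Removing the 9 false rings leaves 596 − 9 = 587 true rings beyond the traumatic resin duct band.
1923 − 587 = 1336 CE.

1336 CE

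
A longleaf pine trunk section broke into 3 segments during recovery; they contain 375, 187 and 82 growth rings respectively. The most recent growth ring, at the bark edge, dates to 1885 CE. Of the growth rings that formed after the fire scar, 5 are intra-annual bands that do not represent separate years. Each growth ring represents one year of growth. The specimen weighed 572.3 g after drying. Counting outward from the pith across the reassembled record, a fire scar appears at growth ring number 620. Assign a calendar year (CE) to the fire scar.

Total growth rings = 375 + 187 + 82 = 644.
644 − 620 = 24 growth rings lie beyond the fire scar toward the bark edge.
Excluding 5 false growth rings: 24 − 5 = 19.
The growth ring at the bark edge is 1885 CE, so the fire scar dates to 1885 − 19 = 1866 CE.

1866 CE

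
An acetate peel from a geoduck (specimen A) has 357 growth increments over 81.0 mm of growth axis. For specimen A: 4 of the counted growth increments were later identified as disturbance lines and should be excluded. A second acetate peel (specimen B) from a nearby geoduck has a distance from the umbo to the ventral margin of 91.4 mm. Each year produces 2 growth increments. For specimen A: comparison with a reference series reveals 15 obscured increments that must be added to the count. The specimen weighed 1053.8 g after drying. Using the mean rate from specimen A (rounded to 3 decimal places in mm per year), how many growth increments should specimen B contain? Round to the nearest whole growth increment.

Specimen A: true growth increment count = 357 − 4 + 15 = 368.
Specimen A: with 2 growth increments per year, 368 / 2 = 184 years.
A: Extension rate ≈ 81.0 / 184 = 0.440 mm per year.
Specimen B: 91.4 mm / 0.440 mm per year = 207.73 years; at 2 growth increments per year that is 207.73 × 2 ≈ 415 growth increments.

415 growth increments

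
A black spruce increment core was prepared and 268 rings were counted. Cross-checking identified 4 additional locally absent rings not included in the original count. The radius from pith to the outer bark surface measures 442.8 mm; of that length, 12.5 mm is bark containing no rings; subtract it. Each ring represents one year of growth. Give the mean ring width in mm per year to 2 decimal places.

1.58 mm per year

True ring count = 268 + 4 = 272.
Net length = 442.8 − 12.5 = 430.3 mm.
Mean rate = 430.3 mm / 272 years ≈ 1.58 mm per year.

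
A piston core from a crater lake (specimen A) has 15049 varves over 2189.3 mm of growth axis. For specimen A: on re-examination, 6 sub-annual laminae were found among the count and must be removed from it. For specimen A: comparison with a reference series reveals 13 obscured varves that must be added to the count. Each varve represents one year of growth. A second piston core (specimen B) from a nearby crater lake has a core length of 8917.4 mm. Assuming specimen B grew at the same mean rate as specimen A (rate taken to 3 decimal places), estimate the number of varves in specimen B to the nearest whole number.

Specimen A: true varve count = 15049 − 6 + 13 = 15056.
A: 2189.3 mm over 15056 years gives 2189.3 / 15056 ≈ 0.145 mm per year.
Specimen B: 8917.4 mm / 0.145 mm per year = 61499.31 years ≈ 61499 varves.

61499 varves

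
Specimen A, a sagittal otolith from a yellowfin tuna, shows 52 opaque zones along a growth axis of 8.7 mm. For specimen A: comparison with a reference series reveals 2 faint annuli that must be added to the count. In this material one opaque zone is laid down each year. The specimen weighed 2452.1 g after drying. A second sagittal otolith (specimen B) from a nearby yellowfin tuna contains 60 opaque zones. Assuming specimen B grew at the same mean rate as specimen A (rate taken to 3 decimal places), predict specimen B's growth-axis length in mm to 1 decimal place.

Specimen A: correcting the raw count gives 52 + 2 = 54 true opaque zones.
A: Extension rate ≈ 8.7 / 54 = 0.161 mm/year.
For B, 0.161 mm/year × 60 years = 9.7 mm.

9.7 mm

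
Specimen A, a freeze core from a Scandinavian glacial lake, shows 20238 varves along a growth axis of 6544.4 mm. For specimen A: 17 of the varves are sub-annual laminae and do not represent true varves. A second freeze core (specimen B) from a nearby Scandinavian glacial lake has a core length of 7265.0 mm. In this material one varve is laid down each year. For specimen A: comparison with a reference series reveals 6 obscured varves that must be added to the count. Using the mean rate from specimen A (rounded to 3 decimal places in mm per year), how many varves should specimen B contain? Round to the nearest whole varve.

22423 varves

Specimen A: adjusted count: 20238 − 17 + 6 = 20227 varves.
A: 6544.4 mm over 20227 years gives 6544.4 / 20227 ≈ 0.324 mm/yr.
For B, 7265.0 / 0.324 = 22422.84 years ≈ 22423 varves.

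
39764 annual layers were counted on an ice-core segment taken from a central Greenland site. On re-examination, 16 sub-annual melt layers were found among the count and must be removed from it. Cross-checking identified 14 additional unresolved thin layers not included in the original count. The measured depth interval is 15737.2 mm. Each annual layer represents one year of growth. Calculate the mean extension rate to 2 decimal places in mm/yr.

True annual layer count = 39764 − 16 + 14 = 39762.
Mean rate = 15737.2 mm / 39762 years ≈ 0.40 mm/yr.

0.40 mm/yr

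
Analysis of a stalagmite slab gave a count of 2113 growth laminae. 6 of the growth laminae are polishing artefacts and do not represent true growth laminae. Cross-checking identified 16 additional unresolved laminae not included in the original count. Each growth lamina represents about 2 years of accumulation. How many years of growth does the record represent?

4246 years

After corrections the count is 2113 − 6 + 16 = 2123 growth laminae.
At 2 years per growth lamina, 2123 × 2 = 4246 years.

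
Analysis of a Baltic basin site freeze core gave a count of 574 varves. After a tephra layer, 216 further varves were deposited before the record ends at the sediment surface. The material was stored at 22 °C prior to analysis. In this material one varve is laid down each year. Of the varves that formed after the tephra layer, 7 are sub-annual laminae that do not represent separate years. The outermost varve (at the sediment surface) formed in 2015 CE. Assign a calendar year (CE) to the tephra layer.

1806 CE

216 varves formed after the tephra layer.
Removing the 7 false varves leaves 216 − 7 = 209 true varves beyond the tephra layer.
2015 − 209 = 1806 CE.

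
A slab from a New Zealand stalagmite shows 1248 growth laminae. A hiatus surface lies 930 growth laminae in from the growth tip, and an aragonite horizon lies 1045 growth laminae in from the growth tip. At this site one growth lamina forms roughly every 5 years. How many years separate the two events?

575 years

The two markers are separated by 1045 − 930 = 115 growth laminae.
115 growth laminae at 5 years each span 115 × 5 = 575 years.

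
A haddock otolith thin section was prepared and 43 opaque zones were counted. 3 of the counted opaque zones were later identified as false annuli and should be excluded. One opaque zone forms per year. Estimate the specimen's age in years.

Correcting the raw count gives 43 − 3 = 40 true opaque zones.
With a one-to-one opaque zone periodicity this is 40 years.

40 years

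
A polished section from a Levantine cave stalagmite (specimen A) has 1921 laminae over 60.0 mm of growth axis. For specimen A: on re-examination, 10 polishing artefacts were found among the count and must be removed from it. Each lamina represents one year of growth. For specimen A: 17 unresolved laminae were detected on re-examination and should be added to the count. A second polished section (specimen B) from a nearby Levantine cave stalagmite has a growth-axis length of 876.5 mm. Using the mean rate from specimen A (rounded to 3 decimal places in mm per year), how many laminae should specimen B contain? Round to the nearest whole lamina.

Specimen A: adjusted count: 1921 − 10 + 17 = 1928 laminae.
A: 60.0 mm over 1928 years gives 60.0 / 1928 ≈ 0.031 mm per year.
Specimen B: 876.5 mm / 0.031 mm per year = 28274.19 years ≈ 28274 laminae.

28274 laminae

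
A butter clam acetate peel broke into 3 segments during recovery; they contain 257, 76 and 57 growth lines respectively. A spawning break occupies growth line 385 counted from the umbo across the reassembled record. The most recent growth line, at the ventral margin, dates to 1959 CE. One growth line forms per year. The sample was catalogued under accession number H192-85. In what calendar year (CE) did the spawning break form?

1954 CE

Total growth lines = 257 + 76 + 57 = 390.
Between growth line 385 and the ventral margin there are 390 − 385 = 5 growth lines.
Counting back 5 years from 1959 CE places the spawning break in 1959 − 5 = 1954 CE.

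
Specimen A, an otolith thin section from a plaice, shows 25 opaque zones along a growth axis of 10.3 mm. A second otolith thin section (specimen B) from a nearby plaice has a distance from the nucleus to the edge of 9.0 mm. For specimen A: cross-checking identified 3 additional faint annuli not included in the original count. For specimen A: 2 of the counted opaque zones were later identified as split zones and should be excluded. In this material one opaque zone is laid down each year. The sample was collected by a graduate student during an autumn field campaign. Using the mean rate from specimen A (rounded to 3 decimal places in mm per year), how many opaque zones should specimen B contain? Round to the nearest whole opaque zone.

Specimen A: true opaque zone count = 25 − 2 + 3 = 26.
A: Extension rate ≈ 10.3 / 26 = 0.396 mm/year.
B spans 9.0 / 0.396 = 22.73 years ≈ 23 opaque zones.

23 opaque zones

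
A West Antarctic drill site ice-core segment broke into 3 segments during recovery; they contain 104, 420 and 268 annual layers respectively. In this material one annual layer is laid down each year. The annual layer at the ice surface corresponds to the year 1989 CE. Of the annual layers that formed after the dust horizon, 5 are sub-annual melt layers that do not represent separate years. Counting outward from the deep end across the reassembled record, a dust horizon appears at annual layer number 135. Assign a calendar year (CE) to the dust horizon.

1337 CE

Total annual layers = 104 + 420 + 268 = 792.
The dust horizon sits at annual layer 135 from the deep end, so 792 − 135 = 657 annual layers formed after it.
Excluding 5 false annual layers: 657 − 5 = 652.
Counting back 652 years from 1989 CE places the dust horizon in 1989 − 652 = 1337 CE.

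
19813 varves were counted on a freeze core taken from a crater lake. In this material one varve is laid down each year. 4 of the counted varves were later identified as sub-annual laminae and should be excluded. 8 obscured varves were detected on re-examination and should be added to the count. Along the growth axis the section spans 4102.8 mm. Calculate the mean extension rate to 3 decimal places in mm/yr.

0.207 mm/yr

After corrections the count is 19813 − 4 + 8 = 19817 varves.
Extension rate ≈ 4102.8 / 19817 = 0.207 mm/yr.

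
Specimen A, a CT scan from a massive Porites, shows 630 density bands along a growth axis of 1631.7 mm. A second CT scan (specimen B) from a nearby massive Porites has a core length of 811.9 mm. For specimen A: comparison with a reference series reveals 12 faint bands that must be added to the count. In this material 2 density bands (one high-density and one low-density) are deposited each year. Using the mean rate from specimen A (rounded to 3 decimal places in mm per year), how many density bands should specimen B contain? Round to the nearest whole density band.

319 density bands

Specimen A: true density band count = 630 + 12 = 642.
Specimen A: with 2 density bands per year, 642 / 2 = 321 years.
A: Mean rate = 1631.7 mm / 321 years ≈ 5.083 mm per year.
B spans 811.9 / 5.083 = 159.73 years; at 2 density bands per year that is 159.73 × 2 ≈ 319 density bands.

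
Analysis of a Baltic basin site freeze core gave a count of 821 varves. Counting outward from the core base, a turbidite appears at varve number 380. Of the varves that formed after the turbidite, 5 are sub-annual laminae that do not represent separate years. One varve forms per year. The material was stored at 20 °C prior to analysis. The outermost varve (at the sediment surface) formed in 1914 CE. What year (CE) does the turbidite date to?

1478 CE

821 − 380 = 441 varves lie beyond the turbidite toward the sediment surface.
441 − 5 false = 436 true varves after the turbidite.
1914 − 436 = 1478 CE.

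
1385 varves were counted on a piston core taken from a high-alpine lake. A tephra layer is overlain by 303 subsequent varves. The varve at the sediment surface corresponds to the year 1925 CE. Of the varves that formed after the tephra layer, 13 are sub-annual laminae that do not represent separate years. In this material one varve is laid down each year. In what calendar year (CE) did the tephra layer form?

303 varves post-date the tephra layer.
Removing the 13 false varves leaves 303 − 13 = 290 true varves beyond the tephra layer.
1925 − 290 = 1635 CE.

1635 CE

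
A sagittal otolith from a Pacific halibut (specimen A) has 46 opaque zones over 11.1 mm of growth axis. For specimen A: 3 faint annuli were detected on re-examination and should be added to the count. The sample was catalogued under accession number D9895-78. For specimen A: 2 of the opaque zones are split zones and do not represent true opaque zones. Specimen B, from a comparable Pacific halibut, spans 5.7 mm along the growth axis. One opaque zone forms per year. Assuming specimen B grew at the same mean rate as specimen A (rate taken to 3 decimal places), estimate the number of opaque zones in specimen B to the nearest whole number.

24 opaque zones

Specimen A: true opaque zone count = 46 − 2 + 3 = 47.
A: Extension rate ≈ 11.1 / 47 = 0.236 mm/yr.
B spans 5.7 / 0.236 = 24.15 years ≈ 24 opaque zones.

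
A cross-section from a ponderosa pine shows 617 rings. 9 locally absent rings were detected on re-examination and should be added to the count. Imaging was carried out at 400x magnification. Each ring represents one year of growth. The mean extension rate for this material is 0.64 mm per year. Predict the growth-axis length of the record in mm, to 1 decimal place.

400.6 mm

True ring count = 617 + 9 = 626.
Predicted length = 0.64 mm/year × 626 years = 400.6 mm.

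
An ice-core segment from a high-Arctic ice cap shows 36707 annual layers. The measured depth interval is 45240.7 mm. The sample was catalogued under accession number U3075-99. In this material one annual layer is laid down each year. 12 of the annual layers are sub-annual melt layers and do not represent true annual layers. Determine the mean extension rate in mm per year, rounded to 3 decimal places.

1.233 mm per year

After corrections the count is 36707 − 12 = 36695 annual layers.
Extension rate ≈ 45240.7 / 36695 = 1.233 mm per year.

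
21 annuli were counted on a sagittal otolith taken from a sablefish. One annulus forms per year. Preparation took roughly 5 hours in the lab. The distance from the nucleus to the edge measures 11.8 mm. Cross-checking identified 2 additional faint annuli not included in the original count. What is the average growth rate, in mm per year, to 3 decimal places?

After corrections the count is 21 + 2 = 23 annuli.
11.8 mm over 23 years gives 11.8 / 23 ≈ 0.513 mm per year.

0.513 mm per year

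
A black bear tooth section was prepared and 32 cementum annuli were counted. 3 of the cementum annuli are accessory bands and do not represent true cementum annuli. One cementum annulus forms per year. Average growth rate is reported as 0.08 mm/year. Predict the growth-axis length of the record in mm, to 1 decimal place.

Correcting the raw count gives 32 − 3 = 29 true cementum annuli.
Predicted length = 0.08 mm/year × 29 years = 2.3 mm.

2.3 mm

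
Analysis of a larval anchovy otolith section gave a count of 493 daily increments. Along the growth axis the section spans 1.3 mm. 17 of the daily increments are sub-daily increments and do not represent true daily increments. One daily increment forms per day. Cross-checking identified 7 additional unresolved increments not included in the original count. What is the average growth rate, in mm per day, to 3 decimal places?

0.003 mm per day

After corrections the count is 493 − 17 + 7 = 483 daily increments.
1.3 mm over 483 days gives 1.3 / 483 ≈ 0.003 mm per day.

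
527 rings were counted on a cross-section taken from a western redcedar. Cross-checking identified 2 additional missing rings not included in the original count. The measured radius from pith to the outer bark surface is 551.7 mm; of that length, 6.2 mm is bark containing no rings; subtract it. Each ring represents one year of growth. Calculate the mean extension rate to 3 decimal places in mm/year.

1.031 mm/year

Correcting the raw count gives 527 + 2 = 529 true rings.
Removing the 6.2 mm offcut leaves 551.7 − 6.2 = 545.5 mm.
Mean rate = 545.5 mm / 529 years ≈ 1.031 mm/year.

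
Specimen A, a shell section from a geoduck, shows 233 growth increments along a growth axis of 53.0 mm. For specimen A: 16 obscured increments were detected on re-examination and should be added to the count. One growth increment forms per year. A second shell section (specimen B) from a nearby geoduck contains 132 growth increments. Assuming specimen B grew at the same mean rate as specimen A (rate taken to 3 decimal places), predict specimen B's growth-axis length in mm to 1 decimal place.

Specimen A: correcting the raw count gives 233 + 16 = 249 true growth increments.
A: 53.0 mm over 249 years gives 53.0 / 249 ≈ 0.213 mm/yr.
Length of B = 0.213 × 132 = 28.1 mm.

28.1 mm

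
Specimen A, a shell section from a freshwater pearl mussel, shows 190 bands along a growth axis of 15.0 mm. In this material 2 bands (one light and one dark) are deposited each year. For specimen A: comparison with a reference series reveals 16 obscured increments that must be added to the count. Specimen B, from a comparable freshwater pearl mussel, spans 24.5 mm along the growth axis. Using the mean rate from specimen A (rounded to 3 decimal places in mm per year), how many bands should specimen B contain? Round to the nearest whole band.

Specimen A: correcting the raw count gives 190 + 16 = 206 true bands.
Specimen A: 206 bands at 2 per year is 206 / 2 = 103 years.
A: Extension rate ≈ 15.0 / 103 = 0.146 mm/year.
Specimen B: 24.5 mm / 0.146 mm per year = 167.81 years; at 2 bands per year that is 167.81 × 2 ≈ 336 bands.

336 bands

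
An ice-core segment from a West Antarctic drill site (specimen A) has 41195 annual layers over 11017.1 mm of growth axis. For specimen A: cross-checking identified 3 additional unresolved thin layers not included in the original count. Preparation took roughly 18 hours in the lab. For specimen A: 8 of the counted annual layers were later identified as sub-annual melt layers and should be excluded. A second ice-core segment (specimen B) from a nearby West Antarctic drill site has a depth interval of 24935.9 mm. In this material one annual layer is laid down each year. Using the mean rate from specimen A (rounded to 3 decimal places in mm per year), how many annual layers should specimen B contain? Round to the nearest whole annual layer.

93393 annual layers

Specimen A: true annual layer count = 41195 − 8 + 3 = 41190.
A: 11017.1 mm over 41190 years gives 11017.1 / 41190 ≈ 0.267 mm per year.
Specimen B: 24935.9 mm / 0.267 mm per year = 93392.88 years ≈ 93393 annual layers.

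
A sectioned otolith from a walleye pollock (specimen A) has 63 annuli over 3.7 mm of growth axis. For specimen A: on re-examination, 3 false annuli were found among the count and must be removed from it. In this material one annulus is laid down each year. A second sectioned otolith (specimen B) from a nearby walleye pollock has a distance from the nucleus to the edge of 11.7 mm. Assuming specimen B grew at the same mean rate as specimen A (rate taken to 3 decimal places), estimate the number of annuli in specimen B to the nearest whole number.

189 annuli

Specimen A: correcting the raw count gives 63 − 3 = 60 true annuli.
A: 3.7 mm over 60 years gives 3.7 / 60 ≈ 0.062 mm/yr.
For B, 11.7 / 0.062 = 188.71 years ≈ 189 annuli.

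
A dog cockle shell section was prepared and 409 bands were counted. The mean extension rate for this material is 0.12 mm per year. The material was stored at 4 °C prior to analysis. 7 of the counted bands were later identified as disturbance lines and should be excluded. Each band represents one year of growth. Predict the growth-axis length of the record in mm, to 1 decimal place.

True band count = 409 − 7 = 402.
402 years at 0.12 mm/year gives 0.12 × 402 = 48.2 mm.

48.2 mm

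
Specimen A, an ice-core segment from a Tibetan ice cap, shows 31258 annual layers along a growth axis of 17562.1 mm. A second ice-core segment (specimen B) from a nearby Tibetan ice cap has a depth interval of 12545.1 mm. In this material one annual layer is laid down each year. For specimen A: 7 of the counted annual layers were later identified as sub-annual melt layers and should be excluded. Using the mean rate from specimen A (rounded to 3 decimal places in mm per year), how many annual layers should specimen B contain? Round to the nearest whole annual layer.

Specimen A: adjusted count: 31258 − 7 = 31251 annual layers.
A: Extension rate ≈ 17562.1 / 31251 = 0.562 mm/yr.
Specimen B: 12545.1 mm / 0.562 mm per year = 22322.24 years ≈ 22322 annual layers.

22322 annual layers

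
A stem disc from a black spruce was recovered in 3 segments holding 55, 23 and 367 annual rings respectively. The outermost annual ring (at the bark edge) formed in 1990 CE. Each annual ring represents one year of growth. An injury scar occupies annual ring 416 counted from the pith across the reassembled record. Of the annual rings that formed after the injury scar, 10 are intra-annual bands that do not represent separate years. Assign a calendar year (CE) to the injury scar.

1971 CE

Total annual rings = 55 + 23 + 367 = 445.
The injury scar sits at annual ring 416 from the pith, so 445 − 416 = 29 annual rings formed after it.
Removing the 10 false annual rings leaves 29 − 10 = 19 true annual rings beyond the injury scar.
Counting back 19 years from 1990 CE places the injury scar in 1990 − 19 = 1971 CE.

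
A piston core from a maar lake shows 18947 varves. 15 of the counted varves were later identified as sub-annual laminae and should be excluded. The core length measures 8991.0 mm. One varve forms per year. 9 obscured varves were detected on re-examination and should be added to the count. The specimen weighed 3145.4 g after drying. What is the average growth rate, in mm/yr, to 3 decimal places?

Correcting the raw count gives 18947 − 15 + 9 = 18941 true varves.
Extension rate ≈ 8991.0 / 18941 = 0.475 mm/yr.

0.475 mm/yr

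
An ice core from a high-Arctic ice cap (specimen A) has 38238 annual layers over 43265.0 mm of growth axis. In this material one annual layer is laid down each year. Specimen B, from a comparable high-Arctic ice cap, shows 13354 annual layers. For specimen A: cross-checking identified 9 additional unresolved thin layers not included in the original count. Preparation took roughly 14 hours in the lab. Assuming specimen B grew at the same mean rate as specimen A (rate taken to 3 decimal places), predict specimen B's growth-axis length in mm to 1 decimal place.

Specimen A: true annual layer count = 38238 + 9 = 38247.
A: Mean rate = 43265.0 mm / 38247 years ≈ 1.131 mm/year.
Length of B = 1.131 × 13354 = 15103.4 mm.

15103.4 mm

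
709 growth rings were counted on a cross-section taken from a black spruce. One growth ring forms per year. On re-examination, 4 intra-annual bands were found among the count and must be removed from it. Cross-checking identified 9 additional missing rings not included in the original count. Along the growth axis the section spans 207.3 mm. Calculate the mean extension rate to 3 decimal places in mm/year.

After corrections the count is 709 − 4 + 9 = 714 growth rings.
Mean rate = 207.3 mm / 714 years ≈ 0.290 mm/year.

0.290 mm/year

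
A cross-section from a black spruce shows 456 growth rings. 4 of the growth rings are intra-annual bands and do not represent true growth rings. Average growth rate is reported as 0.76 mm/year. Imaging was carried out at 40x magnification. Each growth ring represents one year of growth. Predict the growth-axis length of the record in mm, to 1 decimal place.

Adjusted count: 456 − 4 = 452 growth rings.
Predicted length = 0.76 mm/year × 452 years = 343.5 mm.

343.5 mm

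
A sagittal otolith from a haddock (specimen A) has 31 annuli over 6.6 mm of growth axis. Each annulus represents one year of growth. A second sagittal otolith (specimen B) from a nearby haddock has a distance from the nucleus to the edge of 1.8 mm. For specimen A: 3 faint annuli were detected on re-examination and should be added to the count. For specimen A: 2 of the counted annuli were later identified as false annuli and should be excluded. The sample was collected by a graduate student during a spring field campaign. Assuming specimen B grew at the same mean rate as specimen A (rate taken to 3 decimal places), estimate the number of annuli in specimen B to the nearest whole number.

9 annuli

Specimen A: after corrections the count is 31 − 2 + 3 = 32 annuli.
A: Extension rate ≈ 6.6 / 32 = 0.206 mm per year.
Specimen B: 1.8 mm / 0.206 mm per year = 8.74 years ≈ 9 annuli.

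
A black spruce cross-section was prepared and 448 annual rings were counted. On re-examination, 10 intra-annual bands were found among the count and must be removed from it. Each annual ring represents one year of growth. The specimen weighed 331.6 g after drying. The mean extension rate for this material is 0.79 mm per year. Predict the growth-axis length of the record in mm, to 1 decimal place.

True annual ring count = 448 − 10 = 438.
438 years at 0.79 mm/year gives 0.79 × 438 = 346.0 mm.

346.0 mm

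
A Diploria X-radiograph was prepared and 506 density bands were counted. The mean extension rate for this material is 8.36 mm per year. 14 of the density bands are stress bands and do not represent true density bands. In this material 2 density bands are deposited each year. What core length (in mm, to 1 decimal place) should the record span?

2056.6 mm

Correcting the raw count gives 506 − 14 = 492 true density bands.
492 density bands at 2 per year is 492 / 2 = 246 years.
246 years at 8.36 mm/year gives 8.36 × 246 = 2056.6 mm.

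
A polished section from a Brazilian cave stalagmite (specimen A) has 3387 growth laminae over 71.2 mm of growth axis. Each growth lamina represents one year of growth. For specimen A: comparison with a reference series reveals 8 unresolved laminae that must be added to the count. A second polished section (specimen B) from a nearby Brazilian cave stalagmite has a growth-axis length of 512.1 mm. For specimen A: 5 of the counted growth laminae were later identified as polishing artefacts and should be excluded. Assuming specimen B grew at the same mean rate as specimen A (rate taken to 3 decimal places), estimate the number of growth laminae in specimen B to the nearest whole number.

24386 growth laminae

Specimen A: adjusted count: 3387 − 5 + 8 = 3390 growth laminae.
A: Extension rate ≈ 71.2 / 3390 = 0.021 mm per year.
For B, 512.1 / 0.021 = 24385.71 years ≈ 24386 growth laminae.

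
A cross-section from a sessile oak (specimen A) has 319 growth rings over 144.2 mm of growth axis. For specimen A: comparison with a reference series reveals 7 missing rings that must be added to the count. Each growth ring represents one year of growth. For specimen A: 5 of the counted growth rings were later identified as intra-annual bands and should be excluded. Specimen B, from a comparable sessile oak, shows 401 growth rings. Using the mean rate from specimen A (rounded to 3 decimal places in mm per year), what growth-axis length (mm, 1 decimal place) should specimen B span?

180.0 mm

Specimen A: correcting the raw count gives 319 − 5 + 7 = 321 true growth rings.
A: Extension rate ≈ 144.2 / 321 = 0.449 mm per year.
B's length ≈ 0.449 × 401 = 180.0 mm.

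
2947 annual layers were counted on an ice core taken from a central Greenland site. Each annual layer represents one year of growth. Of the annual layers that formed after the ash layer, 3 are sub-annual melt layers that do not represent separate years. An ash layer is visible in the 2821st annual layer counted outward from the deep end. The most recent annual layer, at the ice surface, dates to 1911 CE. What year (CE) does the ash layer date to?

1788 CE

2947 − 2821 = 126 annual layers lie beyond the ash layer toward the ice surface.
126 − 3 false = 123 true annual layers after the ash layer.
1911 − 123 = 1788 CE.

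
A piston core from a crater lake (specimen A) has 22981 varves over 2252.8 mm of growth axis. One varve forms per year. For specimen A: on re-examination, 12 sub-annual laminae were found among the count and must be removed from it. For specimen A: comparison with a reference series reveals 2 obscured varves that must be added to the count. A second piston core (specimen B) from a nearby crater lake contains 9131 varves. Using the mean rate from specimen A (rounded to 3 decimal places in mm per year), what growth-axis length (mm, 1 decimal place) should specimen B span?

894.8 mm

Specimen A: true varve count = 22981 − 12 + 2 = 22971.
A: 2252.8 mm over 22971 years gives 2252.8 / 22971 ≈ 0.098 mm per year.
For B, 0.098 mm/year × 9131 years = 894.8 mm.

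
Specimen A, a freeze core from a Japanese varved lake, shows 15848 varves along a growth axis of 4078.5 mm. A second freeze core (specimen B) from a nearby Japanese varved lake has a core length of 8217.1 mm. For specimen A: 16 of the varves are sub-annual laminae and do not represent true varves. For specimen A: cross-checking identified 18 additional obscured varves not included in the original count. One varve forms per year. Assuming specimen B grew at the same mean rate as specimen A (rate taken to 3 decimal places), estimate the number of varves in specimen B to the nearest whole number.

31973 varves

Specimen A: true varve count = 15848 − 16 + 18 = 15850.
A: 4078.5 mm over 15850 years gives 4078.5 / 15850 ≈ 0.257 mm per year.
B spans 8217.1 / 0.257 = 31973.15 years ≈ 31973 varves.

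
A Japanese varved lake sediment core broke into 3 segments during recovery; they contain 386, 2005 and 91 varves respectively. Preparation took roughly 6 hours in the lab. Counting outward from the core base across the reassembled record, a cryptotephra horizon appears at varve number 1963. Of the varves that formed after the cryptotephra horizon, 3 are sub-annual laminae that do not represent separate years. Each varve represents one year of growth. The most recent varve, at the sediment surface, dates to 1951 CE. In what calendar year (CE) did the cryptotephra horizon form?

1435 CE

Total varves = 386 + 2005 + 91 = 2482.
2482 − 1963 = 519 varves lie beyond the cryptotephra horizon toward the sediment surface.
519 − 3 false = 516 true varves after the cryptotephra horizon.
Counting back 516 years from 1951 CE places the cryptotephra horizon in 1951 − 516 = 1435 CE.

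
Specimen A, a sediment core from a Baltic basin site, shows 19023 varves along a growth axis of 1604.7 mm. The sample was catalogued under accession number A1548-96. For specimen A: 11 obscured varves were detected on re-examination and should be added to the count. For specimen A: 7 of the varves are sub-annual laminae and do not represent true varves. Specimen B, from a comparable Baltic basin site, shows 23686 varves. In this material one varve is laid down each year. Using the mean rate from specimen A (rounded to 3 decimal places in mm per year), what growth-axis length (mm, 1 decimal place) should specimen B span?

Specimen A: adjusted count: 19023 − 7 + 11 = 19027 varves.
A: 1604.7 mm over 19027 years gives 1604.7 / 19027 ≈ 0.084 mm/yr.
Length of B = 0.084 × 23686 = 1989.6 mm.

1989.6 mm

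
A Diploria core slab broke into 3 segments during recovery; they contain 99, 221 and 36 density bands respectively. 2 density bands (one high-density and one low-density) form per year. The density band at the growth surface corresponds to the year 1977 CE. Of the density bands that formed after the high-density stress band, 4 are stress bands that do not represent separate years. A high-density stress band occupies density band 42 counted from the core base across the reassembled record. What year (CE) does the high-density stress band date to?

1822 CE

Total density bands = 99 + 221 + 36 = 356.
Between density band 42 and the growth surface there are 356 − 42 = 314 density bands.
Excluding 4 false density bands: 314 − 4 = 310.
Dividing by 2 density bands per year: 310 / 2 = 155 years.
The density band at the growth surface is 1977 CE, so the high-density stress band dates to 1977 − 155 = 1822 CE.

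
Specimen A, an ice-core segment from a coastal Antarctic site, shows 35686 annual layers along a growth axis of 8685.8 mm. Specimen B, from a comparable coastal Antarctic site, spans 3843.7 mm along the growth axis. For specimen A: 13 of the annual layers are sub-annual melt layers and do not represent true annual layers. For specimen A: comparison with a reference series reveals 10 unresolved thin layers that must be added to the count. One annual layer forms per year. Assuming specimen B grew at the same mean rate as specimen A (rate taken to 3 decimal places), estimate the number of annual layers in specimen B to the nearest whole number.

15818 annual layers

Specimen A: true annual layer count = 35686 − 13 + 10 = 35683.
A: Mean rate = 8685.8 mm / 35683 years ≈ 0.243 mm/year.
Specimen B: 3843.7 mm / 0.243 mm per year = 15817.70 years ≈ 15818 annual layers.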